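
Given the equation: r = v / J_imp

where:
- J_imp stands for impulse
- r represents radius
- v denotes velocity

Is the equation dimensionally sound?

No

J_imp (impulse) has dimensions [L M T^-1].
r (radius) has dimensions [L].
v (velocity) has dimensions [L T^-1].

Left side: [L]
Right side: [M^-1]

The two sides have different dimensions, so the equation is NOT dimensionally consistent.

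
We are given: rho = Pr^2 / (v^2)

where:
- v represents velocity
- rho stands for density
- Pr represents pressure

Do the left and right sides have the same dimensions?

No

v (velocity) has dimensions [L T^-1].
rho (density) has dimensions [L^-3 M].
Pr (pressure) has dimensions [L^-1 M T^-2].

Left side: [L^-3 M]
Right side: [L^-4 M^2 T^-2]

The two sides have different dimensions, so the equation is NOT dimensionally consistent.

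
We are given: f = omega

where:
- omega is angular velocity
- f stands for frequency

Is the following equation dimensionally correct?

Yes

omega (angular velocity) has dimensions [T^-1].
f (frequency) has dimensions [T^-1].

Left side: [T^-1]
Right side: [T^-1]

Both sides have the same dimensions, so the equation is dimensionally consistent.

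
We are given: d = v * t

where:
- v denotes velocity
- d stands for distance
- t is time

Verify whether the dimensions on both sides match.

Yes

v (velocity) has dimensions [L T^-1].
d (distance) has dimensions [L].
t (time) has dimensions [T].

Left side: [L]
Right side: [L]

Both sides have the same dimensions, so the equation is dimensionally consistent.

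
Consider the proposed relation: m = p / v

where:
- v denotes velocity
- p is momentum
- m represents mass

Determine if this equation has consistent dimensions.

Yes

v (velocity) has dimensions [L T^-1].
p (momentum) has dimensions [L M T^-1].
m (mass) has dimensions [M].

Left side: [M]
Right side: [M]

Both sides have the same dimensions, so the equation is dimensionally consistent.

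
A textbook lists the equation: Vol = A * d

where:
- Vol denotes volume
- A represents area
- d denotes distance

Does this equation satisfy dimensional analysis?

Yes

Vol (volume) has dimensions [L^3].
A (area) has dimensions [L^2].
d (distance) has dimensions [L].

Left side: [L^3]
Right side: [L^3]

Both sides have the same dimensions, so the equation is dimensionally consistent.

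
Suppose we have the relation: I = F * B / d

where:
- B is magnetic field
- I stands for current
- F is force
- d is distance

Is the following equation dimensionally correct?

No

B (magnetic field) has dimensions [I^-1 M T^-2].
I (current) has dimensions [I].
F (force) has dimensions [L M T^-2].
d (distance) has dimensions [L].

Left side: [I]
Right side: [I^-1 M^2 T^-4]

The two sides have different dimensions, so the equation is NOT dimensionally consistent.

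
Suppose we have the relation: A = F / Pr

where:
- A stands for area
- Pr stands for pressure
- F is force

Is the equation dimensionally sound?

Yes

A (area) has dimensions [L^2].
Pr (pressure) has dimensions [L^-1 M T^-2].
F (force) has dimensions [L M T^-2].

Left side: [L^2]
Right side: [L^2]

Both sides have the same dimensions, so the equation is dimensionally consistent.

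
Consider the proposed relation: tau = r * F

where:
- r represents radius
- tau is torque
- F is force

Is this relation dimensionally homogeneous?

Yes

r (radius) has dimensions [L].
tau (torque) has dimensions [L^2 M T^-2].
F (force) has dimensions [L M T^-2].

Left side: [L^2 M T^-2]
Right side: [L^2 M T^-2]

Both sides have the same dimensions, so the equation is dimensionally consistent.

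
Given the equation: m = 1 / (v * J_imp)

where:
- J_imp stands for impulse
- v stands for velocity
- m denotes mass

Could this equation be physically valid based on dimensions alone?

No

J_imp (impulse) has dimensions [L M T^-1].
v (velocity) has dimensions [L T^-1].
m (mass) has dimensions [M].

Left side: [M]
Right side: [L^-2 M^-1 T^2]

The two sides have different dimensions, so the equation is NOT dimensionally consistent.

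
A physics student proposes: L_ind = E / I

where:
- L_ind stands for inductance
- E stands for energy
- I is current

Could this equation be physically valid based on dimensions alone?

No

L_ind (inductance) has dimensions [I^-2 L^2 M T^-2].
E (energy) has dimensions [L^2 M T^-2].
I (current) has dimensions [I].

Left side: [I^-2 L^2 M T^-2]
Right side: [I^-1 L^2 M T^-2]

The two sides have different dimensions, so the equation is NOT dimensionally consistent.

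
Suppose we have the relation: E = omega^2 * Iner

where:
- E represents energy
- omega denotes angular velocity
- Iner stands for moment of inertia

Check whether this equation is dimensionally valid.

Yes

E (energy) has dimensions [L^2 M T^-2].
omega (angular velocity) has dimensions [T^-1].
Iner (moment of inertia) has dimensions [L^2 M].

Left side: [L^2 M T^-2]
Right side: [L^2 M T^-2]

Both sides have the same dimensions, so the equation is dimensionally consistent.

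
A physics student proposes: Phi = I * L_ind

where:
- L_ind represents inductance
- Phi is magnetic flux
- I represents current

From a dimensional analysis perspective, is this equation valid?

Yes

L_ind (inductance) has dimensions [I^-2 L^2 M T^-2].
Phi (magnetic flux) has dimensions [I^-1 L^2 M T^-2].
I (current) has dimensions [I].

Left side: [I^-1 L^2 M T^-2]
Right side: [I^-1 L^2 M T^-2]

Both sides have the same dimensions, so the equation is dimensionally consistent.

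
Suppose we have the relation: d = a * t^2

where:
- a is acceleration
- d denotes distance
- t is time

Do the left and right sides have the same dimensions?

Yes

a (acceleration) has dimensions [L T^-2].
d (distance) has dimensions [L].
t (time) has dimensions [T].

Left side: [L]
Right side: [L]

Both sides have the same dimensions, so the equation is dimensionally consistent.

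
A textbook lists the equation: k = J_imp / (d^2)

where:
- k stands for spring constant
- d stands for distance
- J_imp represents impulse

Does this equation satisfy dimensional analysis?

No

k (spring constant) has dimensions [M T^-2].
d (distance) has dimensions [L].
J_imp (impulse) has dimensions [L M T^-1].

Left side: [M T^-2]
Right side: [L^-1 M T^-1]

The two sides have different dimensions, so the equation is NOT dimensionally consistent.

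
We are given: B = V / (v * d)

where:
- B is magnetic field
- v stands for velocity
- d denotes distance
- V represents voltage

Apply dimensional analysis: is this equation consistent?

Yes

B (magnetic field) has dimensions [I^-1 M T^-2].
v (velocity) has dimensions [L T^-1].
d (distance) has dimensions [L].
V (voltage) has dimensions [I^-1 L^2 M T^-3].

Left side: [I^-1 M T^-2]
Right side: [I^-1 M T^-2]

Both sides have the same dimensions, so the equation is dimensionally consistent.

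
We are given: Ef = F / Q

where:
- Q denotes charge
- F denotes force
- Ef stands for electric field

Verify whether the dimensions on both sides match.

Yes

Q (charge) has dimensions [I T].
F (force) has dimensions [L M T^-2].
Ef (electric field) has dimensions [I^-1 L M T^-3].

Left side: [I^-1 L M T^-3]
Right side: [I^-1 L M T^-3]

Both sides have the same dimensions, so the equation is dimensionally consistent.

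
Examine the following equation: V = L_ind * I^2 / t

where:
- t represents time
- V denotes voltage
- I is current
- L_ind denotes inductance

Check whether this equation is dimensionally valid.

No

t (time) has dimensions [T].
V (voltage) has dimensions [I^-1 L^2 M T^-3].
I (current) has dimensions [I].
L_ind (inductance) has dimensions [I^-2 L^2 M T^-2].

Left side: [I^-1 L^2 M T^-3]
Right side: [L^2 M T^-3]

The two sides have different dimensions, so the equation is NOT dimensionally consistent.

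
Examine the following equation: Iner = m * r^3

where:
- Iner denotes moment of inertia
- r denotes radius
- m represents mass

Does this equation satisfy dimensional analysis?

No

Iner (moment of inertia) has dimensions [L^2 M].
r (radius) has dimensions [L].
m (mass) has dimensions [M].

Left side: [L^2 M]
Right side: [L^3 M]

The two sides have different dimensions, so the equation is NOT dimensionally consistent.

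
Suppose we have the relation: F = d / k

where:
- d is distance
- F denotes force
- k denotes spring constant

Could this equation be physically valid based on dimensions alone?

No

d (distance) has dimensions [L].
F (force) has dimensions [L M T^-2].
k (spring constant) has dimensions [M T^-2].

Left side: [L M T^-2]
Right side: [L M^-1 T^2]

The two sides have different dimensions, so the equation is NOT dimensionally consistent.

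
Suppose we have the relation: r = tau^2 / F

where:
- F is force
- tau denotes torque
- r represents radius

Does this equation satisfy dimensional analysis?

No

F (force) has dimensions [L M T^-2].
tau (torque) has dimensions [L^2 M T^-2].
r (radius) has dimensions [L].

Left side: [L]
Right side: [L^3 M T^-2]

The two sides have different dimensions, so the equation is NOT dimensionally consistent.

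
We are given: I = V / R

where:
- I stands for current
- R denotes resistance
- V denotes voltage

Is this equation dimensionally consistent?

Yes

I (current) has dimensions [I].
R (resistance) has dimensions [I^-2 L^2 M T^-3].
V (voltage) has dimensions [I^-1 L^2 M T^-3].

Left side: [I]
Right side: [I]

Both sides have the same dimensions, so the equation is dimensionally consistent.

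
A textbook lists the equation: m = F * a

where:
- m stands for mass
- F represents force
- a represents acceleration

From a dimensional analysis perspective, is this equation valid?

No

m (mass) has dimensions [M].
F (force) has dimensions [L M T^-2].
a (acceleration) has dimensions [L T^-2].

Left side: [M]
Right side: [L^2 M T^-4]

The two sides have different dimensions, so the equation is NOT dimensionally consistent.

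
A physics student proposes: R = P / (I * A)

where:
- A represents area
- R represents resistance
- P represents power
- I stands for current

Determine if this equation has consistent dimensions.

No

A (area) has dimensions [L^2].
R (resistance) has dimensions [I^-2 L^2 M T^-3].
P (power) has dimensions [L^2 M T^-3].
I (current) has dimensions [I].

Left side: [I^-2 L^2 M T^-3]
Right side: [I^-1 M T^-3]

The two sides have different dimensions, so the equation is NOT dimensionally consistent.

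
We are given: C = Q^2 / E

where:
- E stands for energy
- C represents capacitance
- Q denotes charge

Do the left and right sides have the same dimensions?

Yes

E (energy) has dimensions [L^2 M T^-2].
C (capacitance) has dimensions [I^2 L^-2 M^-1 T^4].
Q (charge) has dimensions [I T].

Left side: [I^2 L^-2 M^-1 T^4]
Right side: [I^2 L^-2 M^-1 T^4]

Both sides have the same dimensions, so the equation is dimensionally consistent.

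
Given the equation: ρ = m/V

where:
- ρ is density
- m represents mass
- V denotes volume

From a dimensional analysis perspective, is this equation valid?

Yes

ρ (density) has dimensions [L^-3 M].
m (mass) has dimensions [M].
V (volume) has dimensions [L^3].

Left side: [L^-3 M]
Right side: [L^-3 M]

Both sides have the same dimensions, so the equation is dimensionally consistent.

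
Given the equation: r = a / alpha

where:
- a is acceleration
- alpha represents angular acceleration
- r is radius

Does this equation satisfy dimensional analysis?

Yes

a (acceleration) has dimensions [L T^-2].
alpha (angular acceleration) has dimensions [T^-2].
r (radius) has dimensions [L].

Left side: [L]
Right side: [L]

Both sides have the same dimensions, so the equation is dimensionally consistent.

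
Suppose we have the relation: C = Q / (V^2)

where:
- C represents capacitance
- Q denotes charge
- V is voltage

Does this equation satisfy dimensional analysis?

No

C (capacitance) has dimensions [I^2 L^-2 M^-1 T^4].
Q (charge) has dimensions [I T].
V (voltage) has dimensions [I^-1 L^2 M T^-3].

Left side: [I^2 L^-2 M^-1 T^4]
Right side: [I^3 L^-4 M^-2 T^7]

The two sides have different dimensions, so the equation is NOT dimensionally consistent.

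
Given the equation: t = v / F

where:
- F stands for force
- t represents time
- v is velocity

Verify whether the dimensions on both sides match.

No

F (force) has dimensions [L M T^-2].
t (time) has dimensions [T].
v (velocity) has dimensions [L T^-1].

Left side: [T]
Right side: [M^-1 T]

The two sides have different dimensions, so the equation is NOT dimensionally consistent.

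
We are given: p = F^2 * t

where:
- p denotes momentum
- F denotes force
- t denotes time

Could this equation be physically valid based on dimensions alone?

No

p (momentum) has dimensions [L M T^-1].
F (force) has dimensions [L M T^-2].
t (time) has dimensions [T].

Left side: [L M T^-1]
Right side: [L^2 M^2 T^-3]

The two sides have different dimensions, so the equation is NOT dimensionally consistent.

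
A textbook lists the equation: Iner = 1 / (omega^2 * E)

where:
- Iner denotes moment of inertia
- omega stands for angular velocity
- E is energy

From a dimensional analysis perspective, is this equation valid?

No

Iner (moment of inertia) has dimensions [L^2 M].
omega (angular velocity) has dimensions [T^-1].
E (energy) has dimensions [L^2 M T^-2].

Left side: [L^2 M]
Right side: [L^-2 M^-1 T^4]

The two sides have different dimensions, so the equation is NOT dimensionally consistent.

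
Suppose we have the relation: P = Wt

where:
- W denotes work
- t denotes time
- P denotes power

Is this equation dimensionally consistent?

No

W (work) has dimensions [L^2 M T^-2].
t (time) has dimensions [T].
P (power) has dimensions [L^2 M T^-3].

Left side: [L^2 M T^-3]
Right side: [L^2 M T^-1]

The two sides have different dimensions, so the equation is NOT dimensionally consistent.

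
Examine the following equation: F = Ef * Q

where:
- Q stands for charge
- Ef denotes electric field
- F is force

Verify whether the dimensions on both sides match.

Yes

Q (charge) has dimensions [I T].
Ef (electric field) has dimensions [I^-1 L M T^-3].
F (force) has dimensions [L M T^-2].

Left side: [L M T^-2]
Right side: [L M T^-2]

Both sides have the same dimensions, so the equation is dimensionally consistent.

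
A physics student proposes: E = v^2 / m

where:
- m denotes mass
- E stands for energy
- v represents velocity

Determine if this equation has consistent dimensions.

No

m (mass) has dimensions [M].
E (energy) has dimensions [L^2 M T^-2].
v (velocity) has dimensions [L T^-1].

Left side: [L^2 M T^-2]
Right side: [L^2 M^-1 T^-2]

The two sides have different dimensions, so the equation is NOT dimensionally consistent.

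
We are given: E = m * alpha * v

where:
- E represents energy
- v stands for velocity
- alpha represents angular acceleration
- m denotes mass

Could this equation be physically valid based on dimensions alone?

No

E (energy) has dimensions [L^2 M T^-2].
v (velocity) has dimensions [L T^-1].
alpha (angular acceleration) has dimensions [T^-2].
m (mass) has dimensions [M].

Left side: [L^2 M T^-2]
Right side: [L M T^-3]

The two sides have different dimensions, so the equation is NOT dimensionally consistent.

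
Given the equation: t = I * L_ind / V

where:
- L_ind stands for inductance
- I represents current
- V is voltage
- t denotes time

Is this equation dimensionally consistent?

Yes

L_ind (inductance) has dimensions [I^-2 L^2 M T^-2].
I (current) has dimensions [I].
V (voltage) has dimensions [I^-1 L^2 M T^-3].
t (time) has dimensions [T].

Left side: [T]
Right side: [T]

Both sides have the same dimensions, so the equation is dimensionally consistent.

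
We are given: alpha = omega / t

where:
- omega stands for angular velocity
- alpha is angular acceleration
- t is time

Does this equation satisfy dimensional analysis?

Yes

omega (angular velocity) has dimensions [T^-1].
alpha (angular acceleration) has dimensions [T^-2].
t (time) has dimensions [T].

Left side: [T^-2]
Right side: [T^-2]

Both sides have the same dimensions, so the equation is dimensionally consistent.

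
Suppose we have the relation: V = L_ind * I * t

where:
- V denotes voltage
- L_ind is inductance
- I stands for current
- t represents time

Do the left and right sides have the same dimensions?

No

V (voltage) has dimensions [I^-1 L^2 M T^-3].
L_ind (inductance) has dimensions [I^-2 L^2 M T^-2].
I (current) has dimensions [I].
t (time) has dimensions [T].

Left side: [I^-1 L^2 M T^-3]
Right side: [I^-1 L^2 M T^-1]

The two sides have different dimensions, so the equation is NOT dimensionally consistent.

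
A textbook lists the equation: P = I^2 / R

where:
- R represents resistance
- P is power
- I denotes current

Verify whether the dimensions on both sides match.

No

R (resistance) has dimensions [I^-2 L^2 M T^-3].
P (power) has dimensions [L^2 M T^-3].
I (current) has dimensions [I].

Left side: [L^2 M T^-3]
Right side: [I^4 L^-2 M^-1 T^3]

The two sides have different dimensions, so the equation is NOT dimensionally consistent.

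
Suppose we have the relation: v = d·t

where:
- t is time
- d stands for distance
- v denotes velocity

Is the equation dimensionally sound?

No

t (time) has dimensions [T].
d (distance) has dimensions [L].
v (velocity) has dimensions [L T^-1].

Left side: [L T^-1]
Right side: [L T]

The two sides have different dimensions, so the equation is NOT dimensionally consistent.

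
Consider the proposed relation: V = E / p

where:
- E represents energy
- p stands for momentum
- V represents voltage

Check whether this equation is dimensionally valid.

No

E (energy) has dimensions [L^2 M T^-2].
p (momentum) has dimensions [L M T^-1].
V (voltage) has dimensions [I^-1 L^2 M T^-3].

Left side: [I^-1 L^2 M T^-3]
Right side: [L T^-1]

The two sides have different dimensions, so the equation is NOT dimensionally consistent.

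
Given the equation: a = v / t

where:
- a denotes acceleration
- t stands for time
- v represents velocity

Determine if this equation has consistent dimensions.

Yes

a (acceleration) has dimensions [L T^-2].
t (time) has dimensions [T].
v (velocity) has dimensions [L T^-1].

Left side: [L T^-2]
Right side: [L T^-2]

Both sides have the same dimensions, so the equation is dimensionally consistent.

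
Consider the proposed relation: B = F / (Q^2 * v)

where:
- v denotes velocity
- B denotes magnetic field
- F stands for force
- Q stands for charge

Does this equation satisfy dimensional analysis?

No

v (velocity) has dimensions [L T^-1].
B (magnetic field) has dimensions [I^-1 M T^-2].
F (force) has dimensions [L M T^-2].
Q (charge) has dimensions [I T].

Left side: [I^-1 M T^-2]
Right side: [I^-2 M T^-3]

The two sides have different dimensions, so the equation is NOT dimensionally consistent.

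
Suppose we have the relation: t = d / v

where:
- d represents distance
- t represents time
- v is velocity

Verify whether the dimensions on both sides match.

Yes

d (distance) has dimensions [L].
t (time) has dimensions [T].
v (velocity) has dimensions [L T^-1].

Left side: [T]
Right side: [T]

Both sides have the same dimensions, so the equation is dimensionally consistent.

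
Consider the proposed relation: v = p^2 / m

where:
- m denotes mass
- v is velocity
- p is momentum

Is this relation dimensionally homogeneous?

No

m (mass) has dimensions [M].
v (velocity) has dimensions [L T^-1].
p (momentum) has dimensions [L M T^-1].

Left side: [L T^-1]
Right side: [L^2 M T^-2]

The two sides have different dimensions, so the equation is NOT dimensionally consistent.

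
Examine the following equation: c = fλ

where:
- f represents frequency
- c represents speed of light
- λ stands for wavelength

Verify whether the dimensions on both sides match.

Yes

f (frequency) has dimensions [T^-1].
c (speed of light) has dimensions [L T^-1].
λ (wavelength) has dimensions [L].

Left side: [L T^-1]
Right side: [L T^-1]

Both sides have the same dimensions, so the equation is dimensionally consistent.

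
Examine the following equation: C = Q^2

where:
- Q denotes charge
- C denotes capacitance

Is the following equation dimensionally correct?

No

Q (charge) has dimensions [I T].
C (capacitance) has dimensions [I^2 L^-2 M^-1 T^4].

Left side: [I^2 L^-2 M^-1 T^4]
Right side: [I^2 T^2]

The two sides have different dimensions, so the equation is NOT dimensionally consistent.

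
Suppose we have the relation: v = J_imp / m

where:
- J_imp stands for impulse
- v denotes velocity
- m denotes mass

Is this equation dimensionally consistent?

Yes

J_imp (impulse) has dimensions [L M T^-1].
v (velocity) has dimensions [L T^-1].
m (mass) has dimensions [M].

Left side: [L T^-1]
Right side: [L T^-1]

Both sides have the same dimensions, so the equation is dimensionally consistent.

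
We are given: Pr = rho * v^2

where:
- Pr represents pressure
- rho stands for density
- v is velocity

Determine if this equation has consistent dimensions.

Yes

Pr (pressure) has dimensions [L^-1 M T^-2].
rho (density) has dimensions [L^-3 M].
v (velocity) has dimensions [L T^-1].

Left side: [L^-1 M T^-2]
Right side: [L^-1 M T^-2]

Both sides have the same dimensions, so the equation is dimensionally consistent.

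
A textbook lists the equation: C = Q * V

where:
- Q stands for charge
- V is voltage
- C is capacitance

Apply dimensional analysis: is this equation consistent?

No

Q (charge) has dimensions [I T].
V (voltage) has dimensions [I^-1 L^2 M T^-3].
C (capacitance) has dimensions [I^2 L^-2 M^-1 T^4].

Left side: [I^2 L^-2 M^-1 T^4]
Right side: [L^2 M T^-2]

The two sides have different dimensions, so the equation is NOT dimensionally consistent.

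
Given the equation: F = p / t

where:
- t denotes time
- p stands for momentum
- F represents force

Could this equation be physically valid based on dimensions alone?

Yes

t (time) has dimensions [T].
p (momentum) has dimensions [L M T^-1].
F (force) has dimensions [L M T^-2].

Left side: [L M T^-2]
Right side: [L M T^-2]

Both sides have the same dimensions, so the equation is dimensionally consistent.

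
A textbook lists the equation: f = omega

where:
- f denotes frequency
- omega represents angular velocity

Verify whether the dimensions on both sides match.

Yes

f (frequency) has dimensions [T^-1].
omega (angular velocity) has dimensions [T^-1].

Left side: [T^-1]
Right side: [T^-1]

Both sides have the same dimensions, so the equation is dimensionally consistent.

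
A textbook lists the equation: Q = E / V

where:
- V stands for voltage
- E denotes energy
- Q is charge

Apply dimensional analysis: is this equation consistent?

Yes

V (voltage) has dimensions [I^-1 L^2 M T^-3].
E (energy) has dimensions [L^2 M T^-2].
Q (charge) has dimensions [I T].

Left side: [I T]
Right side: [I T]

Both sides have the same dimensions, so the equation is dimensionally consistent.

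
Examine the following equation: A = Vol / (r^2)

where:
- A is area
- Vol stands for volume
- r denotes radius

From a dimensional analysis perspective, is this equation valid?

No

A (area) has dimensions [L^2].
Vol (volume) has dimensions [L^3].
r (radius) has dimensions [L].

Left side: [L^2]
Right side: [L]

The two sides have different dimensions, so the equation is NOT dimensionally consistent.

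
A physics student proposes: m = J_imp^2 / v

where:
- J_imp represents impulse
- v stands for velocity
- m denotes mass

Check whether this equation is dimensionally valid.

No

J_imp (impulse) has dimensions [L M T^-1].
v (velocity) has dimensions [L T^-1].
m (mass) has dimensions [M].

Left side: [M]
Right side: [L M^2 T^-1]

The two sides have different dimensions, so the equation is NOT dimensionally consistent.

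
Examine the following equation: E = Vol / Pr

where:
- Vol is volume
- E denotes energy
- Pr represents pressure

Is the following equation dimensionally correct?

No

Vol (volume) has dimensions [L^3].
E (energy) has dimensions [L^2 M T^-2].
Pr (pressure) has dimensions [L^-1 M T^-2].

Left side: [L^2 M T^-2]
Right side: [L^4 M^-1 T^2]

The two sides have different dimensions, so the equation is NOT dimensionally consistent.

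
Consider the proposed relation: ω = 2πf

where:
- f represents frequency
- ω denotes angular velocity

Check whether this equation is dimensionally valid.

Yes

f (frequency) has dimensions [T^-1].
ω (angular velocity) has dimensions [T^-1].

Left side: [T^-1]
Right side: [T^-1]

Both sides have the same dimensions, so the equation is dimensionally consistent.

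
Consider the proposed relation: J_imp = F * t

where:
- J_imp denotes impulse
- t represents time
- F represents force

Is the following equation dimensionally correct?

Yes

J_imp (impulse) has dimensions [L M T^-1].
t (time) has dimensions [T].
F (force) has dimensions [L M T^-2].

Left side: [L M T^-1]
Right side: [L M T^-1]

Both sides have the same dimensions, so the equation is dimensionally consistent.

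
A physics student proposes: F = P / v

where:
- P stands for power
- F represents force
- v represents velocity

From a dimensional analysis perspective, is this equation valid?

Yes

P (power) has dimensions [L^2 M T^-3].
F (force) has dimensions [L M T^-2].
v (velocity) has dimensions [L T^-1].

Left side: [L M T^-2]
Right side: [L M T^-2]

Both sides have the same dimensions, so the equation is dimensionally consistent.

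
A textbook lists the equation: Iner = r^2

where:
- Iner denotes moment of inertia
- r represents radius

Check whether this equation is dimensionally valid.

No

Iner (moment of inertia) has dimensions [L^2 M].
r (radius) has dimensions [L].

Left side: [L^2 M]
Right side: [L^2]

The two sides have different dimensions, so the equation is NOT dimensionally consistent.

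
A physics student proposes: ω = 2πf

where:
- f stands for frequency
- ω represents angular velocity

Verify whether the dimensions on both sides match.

Yes

f (frequency) has dimensions [T^-1].
ω (angular velocity) has dimensions [T^-1].

Left side: [T^-1]
Right side: [T^-1]

Both sides have the same dimensions, so the equation is dimensionally consistent.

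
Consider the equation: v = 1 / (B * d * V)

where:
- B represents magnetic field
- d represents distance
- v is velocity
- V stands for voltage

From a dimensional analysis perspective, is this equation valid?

No

B (magnetic field) has dimensions [I^-1 M T^-2].
d (distance) has dimensions [L].
v (velocity) has dimensions [L T^-1].
V (voltage) has dimensions [I^-1 L^2 M T^-3].

Left side: [L T^-1]
Right side: [I^2 L^-3 M^-2 T^5]

The two sides have different dimensions, so the equation is NOT dimensionally consistent.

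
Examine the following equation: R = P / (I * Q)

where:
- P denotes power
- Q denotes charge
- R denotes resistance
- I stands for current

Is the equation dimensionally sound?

No

P (power) has dimensions [L^2 M T^-3].
Q (charge) has dimensions [I T].
R (resistance) has dimensions [I^-2 L^2 M T^-3].
I (current) has dimensions [I].

Left side: [I^-2 L^2 M T^-3]
Right side: [I^-2 L^2 M T^-4]

The two sides have different dimensions, so the equation is NOT dimensionally consistent.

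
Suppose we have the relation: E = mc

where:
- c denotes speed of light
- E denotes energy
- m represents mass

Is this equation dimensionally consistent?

No

c (speed of light) has dimensions [L T^-1].
E (energy) has dimensions [L^2 M T^-2].
m (mass) has dimensions [M].

Left side: [L^2 M T^-2]
Right side: [L M T^-1]

The two sides have different dimensions, so the equation is NOT dimensionally consistent.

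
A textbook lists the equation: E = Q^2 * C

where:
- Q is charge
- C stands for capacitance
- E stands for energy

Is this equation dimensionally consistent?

No

Q (charge) has dimensions [I T].
C (capacitance) has dimensions [I^2 L^-2 M^-1 T^4].
E (energy) has dimensions [L^2 M T^-2].

Left side: [L^2 M T^-2]
Right side: [I^4 L^-2 M^-1 T^6]

The two sides have different dimensions, so the equation is NOT dimensionally consistent.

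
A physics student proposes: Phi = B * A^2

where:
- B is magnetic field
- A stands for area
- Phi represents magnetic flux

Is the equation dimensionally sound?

No

B (magnetic field) has dimensions [I^-1 M T^-2].
A (area) has dimensions [L^2].
Phi (magnetic flux) has dimensions [I^-1 L^2 M T^-2].

Left side: [I^-1 L^2 M T^-2]
Right side: [I^-1 L^4 M T^-2]

The two sides have different dimensions, so the equation is NOT dimensionally consistent.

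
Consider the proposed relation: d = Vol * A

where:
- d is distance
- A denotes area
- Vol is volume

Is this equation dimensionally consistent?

No

d (distance) has dimensions [L].
A (area) has dimensions [L^2].
Vol (volume) has dimensions [L^3].

Left side: [L]
Right side: [L^5]

The two sides have different dimensions, so the equation is NOT dimensionally consistent.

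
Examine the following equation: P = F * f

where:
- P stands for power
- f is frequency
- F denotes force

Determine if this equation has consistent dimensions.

No

P (power) has dimensions [L^2 M T^-3].
f (frequency) has dimensions [T^-1].
F (force) has dimensions [L M T^-2].

Left side: [L^2 M T^-3]
Right side: [L M T^-3]

The two sides have different dimensions, so the equation is NOT dimensionally consistent.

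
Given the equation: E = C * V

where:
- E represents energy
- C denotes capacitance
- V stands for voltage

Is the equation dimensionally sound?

No

E (energy) has dimensions [L^2 M T^-2].
C (capacitance) has dimensions [I^2 L^-2 M^-1 T^4].
V (voltage) has dimensions [I^-1 L^2 M T^-3].

Left side: [L^2 M T^-2]
Right side: [I T]

The two sides have different dimensions, so the equation is NOT dimensionally consistent.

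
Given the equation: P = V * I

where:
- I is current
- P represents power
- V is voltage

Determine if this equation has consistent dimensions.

Yes

I (current) has dimensions [I].
P (power) has dimensions [L^2 M T^-3].
V (voltage) has dimensions [I^-1 L^2 M T^-3].

Left side: [L^2 M T^-3]
Right side: [L^2 M T^-3]

Both sides have the same dimensions, so the equation is dimensionally consistent.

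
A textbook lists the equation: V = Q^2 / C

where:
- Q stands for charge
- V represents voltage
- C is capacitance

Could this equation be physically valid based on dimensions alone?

No

Q (charge) has dimensions [I T].
V (voltage) has dimensions [I^-1 L^2 M T^-3].
C (capacitance) has dimensions [I^2 L^-2 M^-1 T^4].

Left side: [I^-1 L^2 M T^-3]
Right side: [L^2 M T^-2]

The two sides have different dimensions, so the equation is NOT dimensionally consistent.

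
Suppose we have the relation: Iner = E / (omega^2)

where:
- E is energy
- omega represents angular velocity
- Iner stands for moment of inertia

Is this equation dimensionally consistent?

Yes

E (energy) has dimensions [L^2 M T^-2].
omega (angular velocity) has dimensions [T^-1].
Iner (moment of inertia) has dimensions [L^2 M].

Left side: [L^2 M]
Right side: [L^2 M]

Both sides have the same dimensions, so the equation is dimensionally consistent.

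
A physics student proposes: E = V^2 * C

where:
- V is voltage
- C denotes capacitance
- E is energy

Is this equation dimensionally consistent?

Yes

V (voltage) has dimensions [I^-1 L^2 M T^-3].
C (capacitance) has dimensions [I^2 L^-2 M^-1 T^4].
E (energy) has dimensions [L^2 M T^-2].

Left side: [L^2 M T^-2]
Right side: [L^2 M T^-2]

Both sides have the same dimensions, so the equation is dimensionally consistent.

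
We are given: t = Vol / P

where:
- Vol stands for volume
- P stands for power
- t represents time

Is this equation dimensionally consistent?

No

Vol (volume) has dimensions [L^3].
P (power) has dimensions [L^2 M T^-3].
t (time) has dimensions [T].

Left side: [T]
Right side: [L M^-1 T^3]

The two sides have different dimensions, so the equation is NOT dimensionally consistent.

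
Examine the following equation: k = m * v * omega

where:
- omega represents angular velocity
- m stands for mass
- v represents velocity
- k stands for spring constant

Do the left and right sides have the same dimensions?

No

omega (angular velocity) has dimensions [T^-1].
m (mass) has dimensions [M].
v (velocity) has dimensions [L T^-1].
k (spring constant) has dimensions [M T^-2].

Left side: [M T^-2]
Right side: [L M T^-2]

The two sides have different dimensions, so the equation is NOT dimensionally consistent.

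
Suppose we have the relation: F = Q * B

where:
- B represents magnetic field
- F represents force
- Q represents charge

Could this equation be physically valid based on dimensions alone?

No

B (magnetic field) has dimensions [I^-1 M T^-2].
F (force) has dimensions [L M T^-2].
Q (charge) has dimensions [I T].

Left side: [L M T^-2]
Right side: [M T^-1]

The two sides have different dimensions, so the equation is NOT dimensionally consistent.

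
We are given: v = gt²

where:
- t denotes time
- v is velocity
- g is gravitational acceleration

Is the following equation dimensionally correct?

No

t (time) has dimensions [T].
v (velocity) has dimensions [L T^-1].
g (gravitational acceleration) has dimensions [L T^-2].

Left side: [L T^-1]
Right side: [L]

The two sides have different dimensions, so the equation is NOT dimensionally consistent.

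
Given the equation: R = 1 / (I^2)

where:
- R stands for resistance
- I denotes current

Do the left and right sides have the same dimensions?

No

R (resistance) has dimensions [I^-2 L^2 M T^-3].
I (current) has dimensions [I].

Left side: [I^-2 L^2 M T^-3]
Right side: [I^-2]

The two sides have different dimensions, so the equation is NOT dimensionally consistent.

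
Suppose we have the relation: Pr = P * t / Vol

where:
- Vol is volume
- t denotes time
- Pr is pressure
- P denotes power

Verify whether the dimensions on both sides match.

Yes

Vol (volume) has dimensions [L^3].
t (time) has dimensions [T].
Pr (pressure) has dimensions [L^-1 M T^-2].
P (power) has dimensions [L^2 M T^-3].

Left side: [L^-1 M T^-2]
Right side: [L^-1 M T^-2]

Both sides have the same dimensions, so the equation is dimensionally consistent.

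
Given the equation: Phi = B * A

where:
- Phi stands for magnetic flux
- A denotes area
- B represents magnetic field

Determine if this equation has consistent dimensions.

Yes

Phi (magnetic flux) has dimensions [I^-1 L^2 M T^-2].
A (area) has dimensions [L^2].
B (magnetic field) has dimensions [I^-1 M T^-2].

Left side: [I^-1 L^2 M T^-2]
Right side: [I^-1 L^2 M T^-2]

Both sides have the same dimensions, so the equation is dimensionally consistent.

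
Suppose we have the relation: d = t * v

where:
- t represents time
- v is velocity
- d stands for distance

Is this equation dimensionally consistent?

Yes

t (time) has dimensions [T].
v (velocity) has dimensions [L T^-1].
d (distance) has dimensions [L].

Left side: [L]
Right side: [L]

Both sides have the same dimensions, so the equation is dimensionally consistent.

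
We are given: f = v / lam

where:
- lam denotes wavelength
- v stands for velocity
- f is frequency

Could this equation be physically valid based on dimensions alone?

Yes

lam (wavelength) has dimensions [L].
v (velocity) has dimensions [L T^-1].
f (frequency) has dimensions [T^-1].

Left side: [T^-1]
Right side: [T^-1]

Both sides have the same dimensions, so the equation is dimensionally consistent.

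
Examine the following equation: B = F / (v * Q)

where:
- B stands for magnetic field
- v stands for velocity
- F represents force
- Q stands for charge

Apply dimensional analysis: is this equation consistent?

Yes

B (magnetic field) has dimensions [I^-1 M T^-2].
v (velocity) has dimensions [L T^-1].
F (force) has dimensions [L M T^-2].
Q (charge) has dimensions [I T].

Left side: [I^-1 M T^-2]
Right side: [I^-1 M T^-2]

Both sides have the same dimensions, so the equation is dimensionally consistent.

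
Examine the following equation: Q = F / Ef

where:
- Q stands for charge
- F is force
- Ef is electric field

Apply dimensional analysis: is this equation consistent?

Yes

Q (charge) has dimensions [I T].
F (force) has dimensions [L M T^-2].
Ef (electric field) has dimensions [I^-1 L M T^-3].

Left side: [I T]
Right side: [I T]

Both sides have the same dimensions, so the equation is dimensionally consistent.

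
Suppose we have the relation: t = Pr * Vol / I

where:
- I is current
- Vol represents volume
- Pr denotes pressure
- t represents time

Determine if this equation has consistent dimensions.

No

I (current) has dimensions [I].
Vol (volume) has dimensions [L^3].
Pr (pressure) has dimensions [L^-1 M T^-2].
t (time) has dimensions [T].

Left side: [T]
Right side: [I^-1 L^2 M T^-2]

The two sides have different dimensions, so the equation is NOT dimensionally consistent.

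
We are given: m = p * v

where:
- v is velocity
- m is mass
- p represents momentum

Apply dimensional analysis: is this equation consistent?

No

v (velocity) has dimensions [L T^-1].
m (mass) has dimensions [M].
p (momentum) has dimensions [L M T^-1].

Left side: [M]
Right side: [L^2 M T^-2]

The two sides have different dimensions, so the equation is NOT dimensionally consistent.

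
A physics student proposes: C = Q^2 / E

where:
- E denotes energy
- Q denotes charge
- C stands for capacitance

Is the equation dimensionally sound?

Yes

E (energy) has dimensions [L^2 M T^-2].
Q (charge) has dimensions [I T].
C (capacitance) has dimensions [I^2 L^-2 M^-1 T^4].

Left side: [I^2 L^-2 M^-1 T^4]
Right side: [I^2 L^-2 M^-1 T^4]

Both sides have the same dimensions, so the equation is dimensionally consistent.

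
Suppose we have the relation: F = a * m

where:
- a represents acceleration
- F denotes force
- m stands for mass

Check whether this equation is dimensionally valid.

Yes

a (acceleration) has dimensions [L T^-2].
F (force) has dimensions [L M T^-2].
m (mass) has dimensions [M].

Left side: [L M T^-2]
Right side: [L M T^-2]

Both sides have the same dimensions, so the equation is dimensionally consistent.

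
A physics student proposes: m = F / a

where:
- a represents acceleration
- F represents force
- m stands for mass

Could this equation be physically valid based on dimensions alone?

Yes

a (acceleration) has dimensions [L T^-2].
F (force) has dimensions [L M T^-2].
m (mass) has dimensions [M].

Left side: [M]
Right side: [M]

Both sides have the same dimensions, so the equation is dimensionally consistent.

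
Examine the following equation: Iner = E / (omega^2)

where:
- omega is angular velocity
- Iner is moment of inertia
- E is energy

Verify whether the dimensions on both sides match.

Yes

omega (angular velocity) has dimensions [T^-1].
Iner (moment of inertia) has dimensions [L^2 M].
E (energy) has dimensions [L^2 M T^-2].

Left side: [L^2 M]
Right side: [L^2 M]

Both sides have the same dimensions, so the equation is dimensionally consistent.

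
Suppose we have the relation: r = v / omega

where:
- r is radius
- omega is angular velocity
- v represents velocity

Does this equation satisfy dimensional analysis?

Yes

r (radius) has dimensions [L].
omega (angular velocity) has dimensions [T^-1].
v (velocity) has dimensions [L T^-1].

Left side: [L]
Right side: [L]

Both sides have the same dimensions, so the equation is dimensionally consistent.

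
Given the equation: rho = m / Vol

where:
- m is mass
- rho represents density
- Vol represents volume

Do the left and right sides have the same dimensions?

Yes

m (mass) has dimensions [M].
rho (density) has dimensions [L^-3 M].
Vol (volume) has dimensions [L^3].

Left side: [L^-3 M]
Right side: [L^-3 M]

Both sides have the same dimensions, so the equation is dimensionally consistent.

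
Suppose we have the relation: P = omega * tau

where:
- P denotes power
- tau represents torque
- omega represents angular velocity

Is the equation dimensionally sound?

Yes

P (power) has dimensions [L^2 M T^-3].
tau (torque) has dimensions [L^2 M T^-2].
omega (angular velocity) has dimensions [T^-1].

Left side: [L^2 M T^-3]
Right side: [L^2 M T^-3]

Both sides have the same dimensions, so the equation is dimensionally consistent.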